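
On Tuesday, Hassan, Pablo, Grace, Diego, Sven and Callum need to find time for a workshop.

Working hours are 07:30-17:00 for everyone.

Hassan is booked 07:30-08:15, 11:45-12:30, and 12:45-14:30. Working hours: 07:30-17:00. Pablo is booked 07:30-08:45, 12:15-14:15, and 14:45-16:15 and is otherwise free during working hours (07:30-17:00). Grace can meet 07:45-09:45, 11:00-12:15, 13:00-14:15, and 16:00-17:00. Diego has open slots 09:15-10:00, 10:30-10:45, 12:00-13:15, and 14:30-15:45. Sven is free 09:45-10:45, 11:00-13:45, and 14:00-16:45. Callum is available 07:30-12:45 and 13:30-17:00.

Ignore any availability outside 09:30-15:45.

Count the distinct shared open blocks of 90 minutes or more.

0

Hassan free within 07:30–17:00: 08:15–11:45, 12:30–12:45, 14:30–17:00.
Pablo free within 07:30–17:00: 08:45–12:15, 14:15–14:45, 16:15–17:00.
Hassan ∩ Pablo: 08:45–11:45, 14:30–14:45, 16:15–17:00.
Hassan ∩ Pablo ∩ Grace: 08:45–09:45, 11:00–11:45, 16:15–17:00.
Hassan ∩ Pablo ∩ Grace ∩ Diego: 09:15–09:45.
Hassan ∩ Pablo ∩ Grace ∩ Diego ∩ Sven: (none).
Hassan ∩ Pablo ∩ Grace ∩ Diego ∩ Sven ∩ Callum: (none).
Restricted to 09:30–15:45: (none).
Windows ≥ 90 min: (none).
That's 0 windows.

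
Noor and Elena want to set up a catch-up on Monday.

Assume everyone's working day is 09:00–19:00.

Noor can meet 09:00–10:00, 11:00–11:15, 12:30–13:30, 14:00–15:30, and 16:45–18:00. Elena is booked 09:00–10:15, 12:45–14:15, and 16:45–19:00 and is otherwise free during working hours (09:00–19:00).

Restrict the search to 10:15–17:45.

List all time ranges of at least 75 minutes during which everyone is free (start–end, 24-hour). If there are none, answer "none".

Elena free within 09:00–19:00: 10:15–12:45, 14:15–16:45.
Noor ∩ Elena: 11:00–11:15, 12:30–12:45, 14:15–15:30.
Restricted to 10:15–17:45: 11:00–11:15, 12:30–12:45, 14:15–15:30.
Windows ≥ 75 min: 14:15–15:30.

14:15–15:30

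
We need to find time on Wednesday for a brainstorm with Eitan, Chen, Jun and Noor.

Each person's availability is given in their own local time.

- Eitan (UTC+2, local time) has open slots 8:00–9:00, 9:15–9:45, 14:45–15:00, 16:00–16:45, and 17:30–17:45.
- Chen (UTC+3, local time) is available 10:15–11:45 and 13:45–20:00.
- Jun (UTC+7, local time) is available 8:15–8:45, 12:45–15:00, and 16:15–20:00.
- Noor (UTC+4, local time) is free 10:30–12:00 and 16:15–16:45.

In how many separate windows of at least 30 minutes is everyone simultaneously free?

1

Eitan → UTC: 06:00–07:00, 07:15–07:45, 12:45–13:00, 14:00–14:45, 15:30–15:45.
Chen → UTC: 07:15–08:45, 10:45–17:00.
Jun → UTC: 01:15–01:45, 05:45–08:00, 09:15–13:00.
Noor → UTC: 06:30–08:00, 12:15–12:45.
Eitan ∩ Chen: 07:15–07:45, 12:45–13:00, 14:00–14:45, 15:30–15:45.
Eitan ∩ Chen ∩ Jun: 07:15–07:45, 12:45–13:00.
Eitan ∩ Chen ∩ Jun ∩ Noor: 07:15–07:45.
Windows ≥ 30 min: 07:15–07:45.
That's 1 window.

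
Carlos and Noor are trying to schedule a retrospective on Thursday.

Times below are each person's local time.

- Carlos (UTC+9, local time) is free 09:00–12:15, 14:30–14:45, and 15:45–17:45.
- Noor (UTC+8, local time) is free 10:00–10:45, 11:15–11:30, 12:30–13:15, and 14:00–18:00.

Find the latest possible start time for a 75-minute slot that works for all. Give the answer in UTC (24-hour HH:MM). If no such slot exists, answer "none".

07:30

Carlos → UTC: 00:00–03:15, 05:30–05:45, 06:45–08:45.
Noor → UTC: 02:00–02:45, 03:15–03:30, 04:30–05:15, 06:00–10:00.
Carlos ∩ Noor: 02:00–02:45, 06:45–08:45.
Windows ≥ 75 min: 06:45–08:45.
Latest start in the last window 06:45–08:45 is 08:45 − 75 min = 07:30.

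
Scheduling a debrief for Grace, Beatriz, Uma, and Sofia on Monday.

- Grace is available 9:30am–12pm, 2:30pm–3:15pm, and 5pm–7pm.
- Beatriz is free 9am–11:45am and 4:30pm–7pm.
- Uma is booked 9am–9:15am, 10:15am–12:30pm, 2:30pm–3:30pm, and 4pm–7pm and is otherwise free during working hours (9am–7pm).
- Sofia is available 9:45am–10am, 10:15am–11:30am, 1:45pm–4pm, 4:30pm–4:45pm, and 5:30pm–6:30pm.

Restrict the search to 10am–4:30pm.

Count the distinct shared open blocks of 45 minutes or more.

0

Uma free within 09:00–19:00: 09:15–10:15, 12:30–14:30, 15:30–16:00.
Grace ∩ Beatriz: 09:30–11:45, 17:00–19:00.
Grace ∩ Beatriz ∩ Uma: 09:30–10:15.
Grace ∩ Beatriz ∩ Uma ∩ Sofia: 09:45–10:00.
Restricted to 10:00–16:30: (none).
Windows ≥ 45 min: (none).
That's 0 windows.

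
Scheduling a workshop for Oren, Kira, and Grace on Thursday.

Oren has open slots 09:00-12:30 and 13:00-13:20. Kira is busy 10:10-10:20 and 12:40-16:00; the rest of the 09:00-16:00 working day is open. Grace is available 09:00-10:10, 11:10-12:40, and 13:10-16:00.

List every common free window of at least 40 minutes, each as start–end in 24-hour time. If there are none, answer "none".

09:00–10:10, 11:10–12:30

Kira free within 09:00–16:00: 09:00–10:10, 10:20–12:40.
Oren ∩ Kira: 09:00–10:10, 10:20–12:30.
Oren ∩ Kira ∩ Grace: 09:00–10:10, 11:10–12:30.
Windows ≥ 40 min: 09:00–10:10, 11:10–12:30.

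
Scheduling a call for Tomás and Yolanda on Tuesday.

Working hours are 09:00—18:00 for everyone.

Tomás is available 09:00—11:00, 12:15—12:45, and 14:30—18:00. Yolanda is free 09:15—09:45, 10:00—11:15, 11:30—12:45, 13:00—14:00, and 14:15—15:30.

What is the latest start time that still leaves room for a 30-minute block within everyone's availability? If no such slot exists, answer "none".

15:00

Tomás ∩ Yolanda: 09:15–09:45, 10:00–11:00, 12:15–12:45, 14:30–15:30.
Windows ≥ 30 min: 09:15–09:45, 10:00–11:00, 12:15–12:45, 14:30–15:30.
Latest start in the last window 14:30–15:30 is 15:30 − 30 min = 15:00.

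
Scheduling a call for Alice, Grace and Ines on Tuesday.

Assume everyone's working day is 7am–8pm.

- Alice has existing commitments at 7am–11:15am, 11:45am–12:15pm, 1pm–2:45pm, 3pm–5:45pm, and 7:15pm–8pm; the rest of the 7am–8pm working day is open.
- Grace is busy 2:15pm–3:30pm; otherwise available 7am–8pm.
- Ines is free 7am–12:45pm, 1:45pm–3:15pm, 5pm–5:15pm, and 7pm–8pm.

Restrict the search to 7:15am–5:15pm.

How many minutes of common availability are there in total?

60 minutes

Alice free within 07:00–20:00: 11:15–11:45, 12:15–13:00, 14:45–15:00, 17:45–19:15.
Grace free within 07:00–20:00: 07:00–14:15, 15:30–20:00.
Alice ∩ Grace: 11:15–11:45, 12:15–13:00, 17:45–19:15.
Alice ∩ Grace ∩ Ines: 11:15–11:45, 12:15–12:45, 19:00–19:15.
Restricted to 07:15–17:15: 11:15–11:45, 12:15–12:45.
Total common minutes: 30 + 30 = 60.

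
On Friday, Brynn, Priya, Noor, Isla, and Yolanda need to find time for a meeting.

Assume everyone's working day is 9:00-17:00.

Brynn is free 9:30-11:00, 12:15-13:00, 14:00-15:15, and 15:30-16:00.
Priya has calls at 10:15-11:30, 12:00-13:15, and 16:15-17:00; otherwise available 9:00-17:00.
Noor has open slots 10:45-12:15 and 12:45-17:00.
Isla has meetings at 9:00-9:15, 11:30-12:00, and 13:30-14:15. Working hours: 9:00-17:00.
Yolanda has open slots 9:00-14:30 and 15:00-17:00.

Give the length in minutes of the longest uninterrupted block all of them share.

30 minutes

Priya free within 09:00–17:00: 09:00–10:15, 11:30–12:00, 13:15–16:15.
Isla free within 09:00–17:00: 09:15–11:30, 12:00–13:30, 14:15–17:00.
Brynn ∩ Priya: 09:30–10:15, 14:00–15:15, 15:30–16:00.
Brynn ∩ Priya ∩ Noor: 14:00–15:15, 15:30–16:00.
Brynn ∩ Priya ∩ Noor ∩ Isla: 14:15–15:15, 15:30–16:00.
Brynn ∩ Priya ∩ Noor ∩ Isla ∩ Yolanda: 14:15–14:30, 15:00–15:15, 15:30–16:00.
Common window lengths: 15, 15, 30 min; longest is 30.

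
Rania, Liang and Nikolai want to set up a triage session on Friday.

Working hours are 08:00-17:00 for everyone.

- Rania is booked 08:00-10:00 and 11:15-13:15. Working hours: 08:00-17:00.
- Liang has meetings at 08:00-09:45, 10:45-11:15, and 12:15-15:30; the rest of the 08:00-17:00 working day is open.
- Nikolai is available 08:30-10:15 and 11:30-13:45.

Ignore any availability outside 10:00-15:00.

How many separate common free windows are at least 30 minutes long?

0

Rania free within 08:00–17:00: 10:00–11:15, 13:15–17:00.
Liang free within 08:00–17:00: 09:45–10:45, 11:15–12:15, 15:30–17:00.
Rania ∩ Liang: 10:00–10:45, 15:30–17:00.
Rania ∩ Liang ∩ Nikolai: 10:00–10:15.
Restricted to 10:00–15:00: 10:00–10:15.
Windows ≥ 30 min: (none).
That's 0 windows.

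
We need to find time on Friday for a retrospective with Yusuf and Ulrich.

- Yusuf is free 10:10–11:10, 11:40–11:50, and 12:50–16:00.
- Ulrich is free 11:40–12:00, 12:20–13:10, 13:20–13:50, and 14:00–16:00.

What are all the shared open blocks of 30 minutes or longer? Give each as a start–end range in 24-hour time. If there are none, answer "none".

Yusuf ∩ Ulrich: 11:40–11:50, 12:50–13:10, 13:20–13:50, 14:00–16:00.
Windows ≥ 30 min: 13:20–13:50, 14:00–16:00.

13:20–13:50, 14:00–16:00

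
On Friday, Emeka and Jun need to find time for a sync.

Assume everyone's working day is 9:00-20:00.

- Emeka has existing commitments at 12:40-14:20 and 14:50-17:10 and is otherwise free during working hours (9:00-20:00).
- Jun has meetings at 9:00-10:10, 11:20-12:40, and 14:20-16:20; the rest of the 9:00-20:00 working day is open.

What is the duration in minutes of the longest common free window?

170 minutes

Emeka free within 09:00–20:00: 09:00–12:40, 14:20–14:50, 17:10–20:00.
Jun free within 09:00–20:00: 10:10–11:20, 12:40–14:20, 16:20–20:00.
Emeka ∩ Jun: 10:10–11:20, 17:10–20:00.
Common window lengths: 70, 170 min; longest is 170.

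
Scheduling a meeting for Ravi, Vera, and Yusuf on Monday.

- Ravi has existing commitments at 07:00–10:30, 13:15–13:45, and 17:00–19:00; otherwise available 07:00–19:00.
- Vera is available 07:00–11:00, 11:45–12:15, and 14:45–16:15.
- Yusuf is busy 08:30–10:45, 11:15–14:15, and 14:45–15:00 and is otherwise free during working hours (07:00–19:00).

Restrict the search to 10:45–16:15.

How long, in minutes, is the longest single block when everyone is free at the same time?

Ravi free within 07:00–19:00: 10:30–13:15, 13:45–17:00.
Yusuf free within 07:00–19:00: 07:00–08:30, 10:45–11:15, 14:15–14:45, 15:00–19:00.
Ravi ∩ Vera: 10:30–11:00, 11:45–12:15, 14:45–16:15.
Ravi ∩ Vera ∩ Yusuf: 10:45–11:00, 15:00–16:15.
Restricted to 10:45–16:15: 10:45–11:00, 15:00–16:15.
Common window lengths: 15, 75 min; longest is 75.

75 minutes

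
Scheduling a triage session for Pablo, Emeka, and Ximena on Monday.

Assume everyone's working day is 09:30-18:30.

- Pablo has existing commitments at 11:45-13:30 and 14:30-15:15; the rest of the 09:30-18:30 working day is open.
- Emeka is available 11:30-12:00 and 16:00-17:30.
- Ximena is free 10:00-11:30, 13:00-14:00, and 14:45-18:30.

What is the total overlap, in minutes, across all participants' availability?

90 minutes

Pablo free within 09:30–18:30: 09:30–11:45, 13:30–14:30, 15:15–18:30.
Pablo ∩ Emeka: 11:30–11:45, 16:00–17:30.
Pablo ∩ Emeka ∩ Ximena: 16:00–17:30.
Total common minutes: 90.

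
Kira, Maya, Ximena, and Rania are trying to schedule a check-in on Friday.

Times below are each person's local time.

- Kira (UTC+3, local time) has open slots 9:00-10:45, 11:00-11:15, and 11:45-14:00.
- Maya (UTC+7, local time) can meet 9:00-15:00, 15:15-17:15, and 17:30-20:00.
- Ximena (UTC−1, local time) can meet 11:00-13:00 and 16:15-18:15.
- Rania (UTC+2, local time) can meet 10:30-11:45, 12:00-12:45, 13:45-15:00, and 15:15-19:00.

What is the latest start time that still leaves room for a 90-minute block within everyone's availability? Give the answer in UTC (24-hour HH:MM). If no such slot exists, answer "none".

none

Kira → UTC: 06:00–07:45, 08:00–08:15, 08:45–11:00.
Maya → UTC: 02:00–08:00, 08:15–10:15, 10:30–13:00.
Ximena → UTC: 12:00–14:00, 17:15–19:15.
Rania → UTC: 08:30–09:45, 10:00–10:45, 11:45–13:00, 13:15–17:00.
Kira ∩ Maya: 06:00–07:45, 08:45–10:15, 10:30–11:00.
Kira ∩ Maya ∩ Ximena: (none).
Kira ∩ Maya ∩ Ximena ∩ Rania: (none).
Windows ≥ 90 min: (none).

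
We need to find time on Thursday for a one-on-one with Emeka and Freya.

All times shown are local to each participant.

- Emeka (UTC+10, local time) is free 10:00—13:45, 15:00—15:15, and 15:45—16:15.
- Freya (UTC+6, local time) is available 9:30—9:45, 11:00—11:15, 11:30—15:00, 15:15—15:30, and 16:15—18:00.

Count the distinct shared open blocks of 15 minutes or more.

Emeka → UTC: 00:00–03:45, 05:00–05:15, 05:45–06:15.
Freya → UTC: 03:30–03:45, 05:00–05:15, 05:30–09:00, 09:15–09:30, 10:15–12:00.
Emeka ∩ Freya: 03:30–03:45, 05:00–05:15, 05:45–06:15.
Windows ≥ 15 min: 03:30–03:45, 05:00–05:15, 05:45–06:15.
That's 3 windows.

3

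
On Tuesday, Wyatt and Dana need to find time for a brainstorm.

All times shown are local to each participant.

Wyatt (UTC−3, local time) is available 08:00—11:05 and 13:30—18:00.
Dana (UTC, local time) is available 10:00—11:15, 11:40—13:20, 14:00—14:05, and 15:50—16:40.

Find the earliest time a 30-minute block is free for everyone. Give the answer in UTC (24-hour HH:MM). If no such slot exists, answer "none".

Wyatt → UTC: 11:00–14:05, 16:30–21:00.
Dana → UTC: 10:00–11:15, 11:40–13:20, 14:00–14:05, 15:50–16:40.
Wyatt ∩ Dana: 11:00–11:15, 11:40–13:20, 14:00–14:05, 16:30–16:40.
Windows ≥ 30 min: 11:40–13:20.
Earliest such window starts at 11:40.

11:40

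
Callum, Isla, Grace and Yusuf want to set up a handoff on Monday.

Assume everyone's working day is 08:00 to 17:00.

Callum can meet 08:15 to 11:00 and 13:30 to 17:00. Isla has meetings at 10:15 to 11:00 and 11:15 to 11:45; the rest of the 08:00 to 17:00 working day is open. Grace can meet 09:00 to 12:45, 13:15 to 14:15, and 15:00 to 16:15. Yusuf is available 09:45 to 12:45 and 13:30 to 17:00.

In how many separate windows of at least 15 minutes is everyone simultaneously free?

3

Isla free within 08:00–17:00: 08:00–10:15, 11:00–11:15, 11:45–17:00.
Callum ∩ Isla: 08:15–10:15, 13:30–17:00.
Callum ∩ Isla ∩ Grace: 09:00–10:15, 13:30–14:15, 15:00–16:15.
Callum ∩ Isla ∩ Grace ∩ Yusuf: 09:45–10:15, 13:30–14:15, 15:00–16:15.
Windows ≥ 15 min: 09:45–10:15, 13:30–14:15, 15:00–16:15.
That's 3 windows.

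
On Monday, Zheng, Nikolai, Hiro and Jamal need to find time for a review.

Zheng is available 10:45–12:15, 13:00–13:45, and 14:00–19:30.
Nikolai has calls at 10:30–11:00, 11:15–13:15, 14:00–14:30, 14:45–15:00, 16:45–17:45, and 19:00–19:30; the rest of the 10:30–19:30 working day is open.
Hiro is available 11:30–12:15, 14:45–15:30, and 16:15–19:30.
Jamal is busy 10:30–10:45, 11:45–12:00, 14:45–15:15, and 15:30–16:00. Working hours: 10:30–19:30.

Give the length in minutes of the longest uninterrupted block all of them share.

75 minutes

Nikolai free within 10:30–19:30: 11:00–11:15, 13:15–14:00, 14:30–14:45, 15:00–16:45, 17:45–19:00.
Jamal free within 10:30–19:30: 10:45–11:45, 12:00–14:45, 15:15–15:30, 16:00–19:30.
Zheng ∩ Nikolai: 11:00–11:15, 13:15–13:45, 14:30–14:45, 15:00–16:45, 17:45–19:00.
Zheng ∩ Nikolai ∩ Hiro: 15:00–15:30, 16:15–16:45, 17:45–19:00.
Zheng ∩ Nikolai ∩ Hiro ∩ Jamal: 15:15–15:30, 16:15–16:45, 17:45–19:00.
Common window lengths: 15, 30, 75 min; longest is 75.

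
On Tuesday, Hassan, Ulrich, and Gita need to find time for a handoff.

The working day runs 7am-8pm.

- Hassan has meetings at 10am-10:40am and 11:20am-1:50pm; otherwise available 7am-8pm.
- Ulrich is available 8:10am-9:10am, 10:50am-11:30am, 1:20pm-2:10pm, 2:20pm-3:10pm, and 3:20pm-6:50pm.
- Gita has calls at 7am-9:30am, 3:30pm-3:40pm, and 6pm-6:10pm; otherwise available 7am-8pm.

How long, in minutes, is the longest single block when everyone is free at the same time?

Hassan free within 07:00–20:00: 07:00–10:00, 10:40–11:20, 13:50–20:00.
Gita free within 07:00–20:00: 09:30–15:30, 15:40–18:00, 18:10–20:00.
Hassan ∩ Ulrich: 08:10–09:10, 10:50–11:20, 13:50–14:10, 14:20–15:10, 15:20–18:50.
Hassan ∩ Ulrich ∩ Gita: 10:50–11:20, 13:50–14:10, 14:20–15:10, 15:20–15:30, 15:40–18:00, 18:10–18:50.
Common window lengths: 30, 20, 50, 10, 140, 40 min; longest is 140.

140 minutes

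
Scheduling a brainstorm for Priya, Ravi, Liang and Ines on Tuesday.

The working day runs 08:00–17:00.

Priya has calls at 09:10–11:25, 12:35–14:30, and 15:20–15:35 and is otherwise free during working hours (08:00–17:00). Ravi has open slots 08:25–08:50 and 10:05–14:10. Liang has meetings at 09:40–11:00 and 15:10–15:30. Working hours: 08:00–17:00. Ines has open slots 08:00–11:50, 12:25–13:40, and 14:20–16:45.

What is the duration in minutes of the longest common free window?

25 minutes

Priya free within 08:00–17:00: 08:00–09:10, 11:25–12:35, 14:30–15:20, 15:35–17:00.
Liang free within 08:00–17:00: 08:00–09:40, 11:00–15:10, 15:30–17:00.
Priya ∩ Ravi: 08:25–08:50, 11:25–12:35.
Priya ∩ Ravi ∩ Liang: 08:25–08:50, 11:25–12:35.
Priya ∩ Ravi ∩ Liang ∩ Ines: 08:25–08:50, 11:25–11:50, 12:25–12:35.
Common window lengths: 25, 25, 10 min; longest is 25.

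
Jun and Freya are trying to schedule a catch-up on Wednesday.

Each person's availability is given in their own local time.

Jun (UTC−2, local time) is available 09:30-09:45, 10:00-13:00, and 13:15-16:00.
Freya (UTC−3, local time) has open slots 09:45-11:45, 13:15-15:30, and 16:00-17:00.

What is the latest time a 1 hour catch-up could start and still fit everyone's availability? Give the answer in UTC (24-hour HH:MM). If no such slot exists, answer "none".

17:00

Jun → UTC: 11:30–11:45, 12:00–15:00, 15:15–18:00.
Freya → UTC: 12:45–14:45, 16:15–18:30, 19:00–20:00.
Jun ∩ Freya: 12:45–14:45, 16:15–18:00.
Windows ≥ 60 min: 12:45–14:45, 16:15–18:00.
Latest start in the last window 16:15–18:00 is 18:00 − 60 min = 17:00.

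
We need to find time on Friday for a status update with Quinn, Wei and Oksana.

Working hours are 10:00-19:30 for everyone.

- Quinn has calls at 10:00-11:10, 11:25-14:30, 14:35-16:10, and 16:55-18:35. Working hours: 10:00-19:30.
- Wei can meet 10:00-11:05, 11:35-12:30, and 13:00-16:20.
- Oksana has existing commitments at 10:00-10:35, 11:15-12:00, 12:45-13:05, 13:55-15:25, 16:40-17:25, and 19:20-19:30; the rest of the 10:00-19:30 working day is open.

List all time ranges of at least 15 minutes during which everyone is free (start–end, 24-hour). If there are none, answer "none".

Quinn free within 10:00–19:30: 11:10–11:25, 14:30–14:35, 16:10–16:55, 18:35–19:30.
Oksana free within 10:00–19:30: 10:35–11:15, 12:00–12:45, 13:05–13:55, 15:25–16:40, 17:25–19:20.
Quinn ∩ Wei: 14:30–14:35, 16:10–16:20.
Quinn ∩ Wei ∩ Oksana: 16:10–16:20.
Windows ≥ 15 min: (none).

none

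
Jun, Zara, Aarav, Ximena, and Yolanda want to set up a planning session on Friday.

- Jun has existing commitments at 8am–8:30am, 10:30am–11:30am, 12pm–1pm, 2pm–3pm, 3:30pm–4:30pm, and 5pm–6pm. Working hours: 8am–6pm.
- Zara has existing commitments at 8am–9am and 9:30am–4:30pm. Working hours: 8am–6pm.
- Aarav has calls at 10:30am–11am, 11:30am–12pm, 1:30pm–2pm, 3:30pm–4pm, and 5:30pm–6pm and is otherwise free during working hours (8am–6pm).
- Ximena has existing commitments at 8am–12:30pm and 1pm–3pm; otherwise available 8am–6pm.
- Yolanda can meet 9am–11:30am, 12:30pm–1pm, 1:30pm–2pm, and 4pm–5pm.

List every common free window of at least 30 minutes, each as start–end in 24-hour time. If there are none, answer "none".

16:30–17:00

Jun free within 08:00–18:00: 08:30–10:30, 11:30–12:00, 13:00–14:00, 15:00–15:30, 16:30–17:00.
Zara free within 08:00–18:00: 09:00–09:30, 16:30–18:00.
Aarav free within 08:00–18:00: 08:00–10:30, 11:00–11:30, 12:00–13:30, 14:00–15:30, 16:00–17:30.
Ximena free within 08:00–18:00: 12:30–13:00, 15:00–18:00.
Jun ∩ Zara: 09:00–09:30, 16:30–17:00.
Jun ∩ Zara ∩ Aarav: 09:00–09:30, 16:30–17:00.
Jun ∩ Zara ∩ Aarav ∩ Ximena: 16:30–17:00.
Jun ∩ Zara ∩ Aarav ∩ Ximena ∩ Yolanda: 16:30–17:00.
Windows ≥ 30 min: 16:30–17:00.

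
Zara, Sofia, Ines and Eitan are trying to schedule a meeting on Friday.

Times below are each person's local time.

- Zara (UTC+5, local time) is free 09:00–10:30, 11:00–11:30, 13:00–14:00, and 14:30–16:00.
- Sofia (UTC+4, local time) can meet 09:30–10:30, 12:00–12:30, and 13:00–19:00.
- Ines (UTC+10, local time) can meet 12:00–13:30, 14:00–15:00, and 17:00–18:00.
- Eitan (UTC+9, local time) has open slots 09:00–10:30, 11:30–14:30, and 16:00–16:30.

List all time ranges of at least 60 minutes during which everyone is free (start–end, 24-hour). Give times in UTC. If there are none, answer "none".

Zara → UTC: 04:00–05:30, 06:00–06:30, 08:00–09:00, 09:30–11:00.
Sofia → UTC: 05:30–06:30, 08:00–08:30, 09:00–15:00.
Ines → UTC: 02:00–03:30, 04:00–05:00, 07:00–08:00.
Eitan → UTC: 00:00–01:30, 02:30–05:30, 07:00–07:30.
Zara ∩ Sofia: 06:00–06:30, 08:00–08:30, 09:30–11:00.
Zara ∩ Sofia ∩ Ines: (none).
Zara ∩ Sofia ∩ Ines ∩ Eitan: (none).
Windows ≥ 60 min: (none).

none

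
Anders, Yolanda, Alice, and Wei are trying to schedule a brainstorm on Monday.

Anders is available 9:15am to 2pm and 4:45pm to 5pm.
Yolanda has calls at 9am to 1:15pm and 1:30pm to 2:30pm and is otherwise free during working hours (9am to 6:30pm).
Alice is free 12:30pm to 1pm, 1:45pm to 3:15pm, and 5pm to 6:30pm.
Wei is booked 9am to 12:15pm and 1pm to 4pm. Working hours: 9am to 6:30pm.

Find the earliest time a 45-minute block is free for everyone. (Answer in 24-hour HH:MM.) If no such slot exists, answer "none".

Yolanda free within 09:00–18:30: 13:15–13:30, 14:30–18:30.
Wei free within 09:00–18:30: 12:15–13:00, 16:00–18:30.
Anders ∩ Yolanda: 13:15–13:30, 16:45–17:00.
Anders ∩ Yolanda ∩ Alice: (none).
Anders ∩ Yolanda ∩ Alice ∩ Wei: (none).
Windows ≥ 45 min: (none).

none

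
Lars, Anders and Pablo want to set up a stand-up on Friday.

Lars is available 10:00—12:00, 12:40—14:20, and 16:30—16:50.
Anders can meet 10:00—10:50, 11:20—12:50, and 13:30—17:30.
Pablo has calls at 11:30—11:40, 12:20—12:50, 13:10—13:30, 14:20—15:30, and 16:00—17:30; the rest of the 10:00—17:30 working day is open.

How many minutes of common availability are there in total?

Pablo free within 10:00–17:30: 10:00–11:30, 11:40–12:20, 12:50–13:10, 13:30–14:20, 15:30–16:00.
Lars ∩ Anders: 10:00–10:50, 11:20–12:00, 12:40–12:50, 13:30–14:20, 16:30–16:50.
Lars ∩ Anders ∩ Pablo: 10:00–10:50, 11:20–11:30, 11:40–12:00, 13:30–14:20.
Total common minutes: 50 + 10 + 20 + 50 = 130.

130 minutes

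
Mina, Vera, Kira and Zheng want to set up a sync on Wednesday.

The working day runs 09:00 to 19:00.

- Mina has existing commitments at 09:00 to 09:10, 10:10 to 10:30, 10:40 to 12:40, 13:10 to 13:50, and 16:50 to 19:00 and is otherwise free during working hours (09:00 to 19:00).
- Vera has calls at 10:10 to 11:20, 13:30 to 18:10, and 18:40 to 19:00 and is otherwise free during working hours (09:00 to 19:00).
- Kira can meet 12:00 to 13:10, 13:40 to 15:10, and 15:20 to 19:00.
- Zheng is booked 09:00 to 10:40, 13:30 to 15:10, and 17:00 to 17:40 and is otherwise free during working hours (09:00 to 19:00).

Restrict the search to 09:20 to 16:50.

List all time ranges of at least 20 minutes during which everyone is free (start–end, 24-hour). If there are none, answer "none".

12:40–13:10

Mina free within 09:00–19:00: 09:10–10:10, 10:30–10:40, 12:40–13:10, 13:50–16:50.
Vera free within 09:00–19:00: 09:00–10:10, 11:20–13:30, 18:10–18:40.
Zheng free within 09:00–19:00: 10:40–13:30, 15:10–17:00, 17:40–19:00.
Mina ∩ Vera: 09:10–10:10, 12:40–13:10.
Mina ∩ Vera ∩ Kira: 12:40–13:10.
Mina ∩ Vera ∩ Kira ∩ Zheng: 12:40–13:10.
Restricted to 09:20–16:50: 12:40–13:10.
Windows ≥ 20 min: 12:40–13:10.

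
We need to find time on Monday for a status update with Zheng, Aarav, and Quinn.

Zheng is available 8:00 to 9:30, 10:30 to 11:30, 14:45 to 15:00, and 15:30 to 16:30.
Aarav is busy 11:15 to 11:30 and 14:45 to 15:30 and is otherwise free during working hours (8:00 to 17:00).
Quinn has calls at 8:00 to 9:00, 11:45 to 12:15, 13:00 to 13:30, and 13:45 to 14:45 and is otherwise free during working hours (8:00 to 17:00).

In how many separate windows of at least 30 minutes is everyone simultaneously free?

Aarav free within 08:00–17:00: 08:00–11:15, 11:30–14:45, 15:30–17:00.
Quinn free within 08:00–17:00: 09:00–11:45, 12:15–13:00, 13:30–13:45, 14:45–17:00.
Zheng ∩ Aarav: 08:00–09:30, 10:30–11:15, 15:30–16:30.
Zheng ∩ Aarav ∩ Quinn: 09:00–09:30, 10:30–11:15, 15:30–16:30.
Windows ≥ 30 min: 09:00–09:30, 10:30–11:15, 15:30–16:30.
That's 3 windows.

3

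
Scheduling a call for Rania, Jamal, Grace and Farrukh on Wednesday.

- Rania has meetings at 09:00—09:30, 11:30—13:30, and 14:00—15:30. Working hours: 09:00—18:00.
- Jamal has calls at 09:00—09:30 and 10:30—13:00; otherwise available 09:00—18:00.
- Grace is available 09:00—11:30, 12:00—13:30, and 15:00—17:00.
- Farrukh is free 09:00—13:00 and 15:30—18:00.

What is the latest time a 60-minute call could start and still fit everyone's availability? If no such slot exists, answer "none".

Rania free within 09:00–18:00: 09:30–11:30, 13:30–14:00, 15:30–18:00.
Jamal free within 09:00–18:00: 09:30–10:30, 13:00–18:00.
Rania ∩ Jamal: 09:30–10:30, 13:30–14:00, 15:30–18:00.
Rania ∩ Jamal ∩ Grace: 09:30–10:30, 15:30–17:00.
Rania ∩ Jamal ∩ Grace ∩ Farrukh: 09:30–10:30, 15:30–17:00.
Windows ≥ 60 min: 09:30–10:30, 15:30–17:00.
Latest start in the last window 15:30–17:00 is 17:00 − 60 min = 16:00.

16:00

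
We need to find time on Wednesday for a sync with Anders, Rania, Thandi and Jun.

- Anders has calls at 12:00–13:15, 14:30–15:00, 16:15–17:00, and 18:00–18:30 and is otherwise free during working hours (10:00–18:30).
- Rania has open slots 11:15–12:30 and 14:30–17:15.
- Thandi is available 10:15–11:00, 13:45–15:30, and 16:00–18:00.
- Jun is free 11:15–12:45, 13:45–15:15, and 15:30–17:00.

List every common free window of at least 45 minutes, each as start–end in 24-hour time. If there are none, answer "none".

Anders free within 10:00–18:30: 10:00–12:00, 13:15–14:30, 15:00–16:15, 17:00–18:00.
Anders ∩ Rania: 11:15–12:00, 15:00–16:15, 17:00–17:15.
Anders ∩ Rania ∩ Thandi: 15:00–15:30, 16:00–16:15, 17:00–17:15.
Anders ∩ Rania ∩ Thandi ∩ Jun: 15:00–15:15, 16:00–16:15.
Windows ≥ 45 min: (none).

none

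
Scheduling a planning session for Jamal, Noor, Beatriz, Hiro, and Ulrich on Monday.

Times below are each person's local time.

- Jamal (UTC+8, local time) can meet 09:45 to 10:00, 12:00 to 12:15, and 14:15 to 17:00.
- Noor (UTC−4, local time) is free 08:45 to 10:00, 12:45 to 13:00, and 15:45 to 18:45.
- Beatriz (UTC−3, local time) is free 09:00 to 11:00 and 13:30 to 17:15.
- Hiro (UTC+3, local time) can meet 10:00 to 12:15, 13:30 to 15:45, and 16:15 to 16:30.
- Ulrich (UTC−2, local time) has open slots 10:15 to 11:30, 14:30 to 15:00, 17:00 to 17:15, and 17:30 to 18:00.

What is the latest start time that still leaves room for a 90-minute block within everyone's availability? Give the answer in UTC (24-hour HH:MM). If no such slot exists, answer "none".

none

Jamal → UTC: 01:45–02:00, 04:00–04:15, 06:15–09:00.
Noor → UTC: 12:45–14:00, 16:45–17:00, 19:45–22:45.
Beatriz → UTC: 12:00–14:00, 16:30–20:15.
Hiro → UTC: 07:00–09:15, 10:30–12:45, 13:15–13:30.
Ulrich → UTC: 12:15–13:30, 16:30–17:00, 19:00–19:15, 19:30–20:00.
Jamal ∩ Noor: (none).
Jamal ∩ Noor ∩ Beatriz: (none).
Jamal ∩ Noor ∩ Beatriz ∩ Hiro: (none).
Jamal ∩ Noor ∩ Beatriz ∩ Hiro ∩ Ulrich: (none).
Windows ≥ 90 min: (none).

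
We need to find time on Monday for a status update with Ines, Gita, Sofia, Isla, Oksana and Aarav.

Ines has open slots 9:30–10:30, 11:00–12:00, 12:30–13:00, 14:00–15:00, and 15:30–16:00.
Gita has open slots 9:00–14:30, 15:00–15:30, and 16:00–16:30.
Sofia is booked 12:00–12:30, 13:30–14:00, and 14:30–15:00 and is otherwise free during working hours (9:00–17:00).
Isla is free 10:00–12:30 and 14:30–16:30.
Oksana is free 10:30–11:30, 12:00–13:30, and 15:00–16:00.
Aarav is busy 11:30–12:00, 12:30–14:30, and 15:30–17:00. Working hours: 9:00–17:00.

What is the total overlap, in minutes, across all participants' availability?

30 minutes

Sofia free within 09:00–17:00: 09:00–12:00, 12:30–13:30, 14:00–14:30, 15:00–17:00.
Aarav free within 09:00–17:00: 09:00–11:30, 12:00–12:30, 14:30–15:30.
Ines ∩ Gita: 09:30–10:30, 11:00–12:00, 12:30–13:00, 14:00–14:30.
Ines ∩ Gita ∩ Sofia: 09:30–10:30, 11:00–12:00, 12:30–13:00, 14:00–14:30.
Ines ∩ Gita ∩ Sofia ∩ Isla: 10:00–10:30, 11:00–12:00.
Ines ∩ Gita ∩ Sofia ∩ Isla ∩ Oksana: 11:00–11:30.
Ines ∩ Gita ∩ Sofia ∩ Isla ∩ Oksana ∩ Aarav: 11:00–11:30.
Total common minutes: 30.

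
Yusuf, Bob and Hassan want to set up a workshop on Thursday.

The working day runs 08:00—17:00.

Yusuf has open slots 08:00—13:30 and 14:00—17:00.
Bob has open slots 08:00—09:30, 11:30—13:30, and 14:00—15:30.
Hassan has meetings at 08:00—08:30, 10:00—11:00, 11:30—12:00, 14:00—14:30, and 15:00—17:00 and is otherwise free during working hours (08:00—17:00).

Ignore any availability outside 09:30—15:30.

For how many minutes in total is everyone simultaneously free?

Hassan free within 08:00–17:00: 08:30–10:00, 11:00–11:30, 12:00–14:00, 14:30–15:00.
Yusuf ∩ Bob: 08:00–09:30, 11:30–13:30, 14:00–15:30.
Yusuf ∩ Bob ∩ Hassan: 08:30–09:30, 12:00–13:30, 14:30–15:00.
Restricted to 09:30–15:30: 12:00–13:30, 14:30–15:00.
Total common minutes: 90 + 30 = 120.

120 minutes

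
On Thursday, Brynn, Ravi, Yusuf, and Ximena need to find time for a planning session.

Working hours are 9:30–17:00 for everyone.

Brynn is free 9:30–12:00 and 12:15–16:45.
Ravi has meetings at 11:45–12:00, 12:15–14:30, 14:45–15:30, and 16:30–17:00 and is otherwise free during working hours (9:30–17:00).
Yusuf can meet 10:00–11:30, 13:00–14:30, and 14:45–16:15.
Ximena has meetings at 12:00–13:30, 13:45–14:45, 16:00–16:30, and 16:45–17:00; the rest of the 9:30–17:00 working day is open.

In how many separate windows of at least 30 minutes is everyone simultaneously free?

Ravi free within 09:30–17:00: 09:30–11:45, 12:00–12:15, 14:30–14:45, 15:30–16:30.
Ximena free within 09:30–17:00: 09:30–12:00, 13:30–13:45, 14:45–16:00, 16:30–16:45.
Brynn ∩ Ravi: 09:30–11:45, 14:30–14:45, 15:30–16:30.
Brynn ∩ Ravi ∩ Yusuf: 10:00–11:30, 15:30–16:15.
Brynn ∩ Ravi ∩ Yusuf ∩ Ximena: 10:00–11:30, 15:30–16:00.
Windows ≥ 30 min: 10:00–11:30, 15:30–16:00.
That's 2 windows.

2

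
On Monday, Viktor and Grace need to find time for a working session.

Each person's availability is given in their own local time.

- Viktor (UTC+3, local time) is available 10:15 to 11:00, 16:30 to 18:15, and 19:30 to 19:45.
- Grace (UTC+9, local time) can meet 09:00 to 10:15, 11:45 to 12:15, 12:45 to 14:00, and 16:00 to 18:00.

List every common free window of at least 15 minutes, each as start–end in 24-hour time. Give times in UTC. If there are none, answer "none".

Viktor → UTC: 07:15–08:00, 13:30–15:15, 16:30–16:45.
Grace → UTC: 00:00–01:15, 02:45–03:15, 03:45–05:00, 07:00–09:00.
Viktor ∩ Grace: 07:15–08:00.
Windows ≥ 15 min: 07:15–08:00.

07:15–08:00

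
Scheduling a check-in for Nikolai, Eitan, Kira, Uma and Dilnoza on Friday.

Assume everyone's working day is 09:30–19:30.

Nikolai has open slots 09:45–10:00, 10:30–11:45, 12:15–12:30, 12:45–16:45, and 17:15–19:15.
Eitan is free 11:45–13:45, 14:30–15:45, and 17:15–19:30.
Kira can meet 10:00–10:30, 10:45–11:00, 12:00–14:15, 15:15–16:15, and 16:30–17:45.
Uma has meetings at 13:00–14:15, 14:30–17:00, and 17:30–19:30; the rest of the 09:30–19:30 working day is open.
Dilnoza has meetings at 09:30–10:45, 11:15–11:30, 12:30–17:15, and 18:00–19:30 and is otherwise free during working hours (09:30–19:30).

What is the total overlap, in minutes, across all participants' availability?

Uma free within 09:30–19:30: 09:30–13:00, 14:15–14:30, 17:00–17:30.
Dilnoza free within 09:30–19:30: 10:45–11:15, 11:30–12:30, 17:15–18:00.
Nikolai ∩ Eitan: 12:15–12:30, 12:45–13:45, 14:30–15:45, 17:15–19:15.
Nikolai ∩ Eitan ∩ Kira: 12:15–12:30, 12:45–13:45, 15:15–15:45, 17:15–17:45.
Nikolai ∩ Eitan ∩ Kira ∩ Uma: 12:15–12:30, 12:45–13:00, 17:15–17:30.
Nikolai ∩ Eitan ∩ Kira ∩ Uma ∩ Dilnoza: 12:15–12:30, 17:15–17:30.
Total common minutes: 15 + 15 = 30.

30 minutes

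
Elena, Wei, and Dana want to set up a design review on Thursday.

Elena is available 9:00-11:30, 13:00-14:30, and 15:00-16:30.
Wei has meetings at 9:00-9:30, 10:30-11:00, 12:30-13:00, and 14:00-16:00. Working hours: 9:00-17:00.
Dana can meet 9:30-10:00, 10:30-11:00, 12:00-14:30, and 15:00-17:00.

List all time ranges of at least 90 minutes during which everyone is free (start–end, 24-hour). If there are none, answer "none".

Wei free within 09:00–17:00: 09:30–10:30, 11:00–12:30, 13:00–14:00, 16:00–17:00.
Elena ∩ Wei: 09:30–10:30, 11:00–11:30, 13:00–14:00, 16:00–16:30.
Elena ∩ Wei ∩ Dana: 09:30–10:00, 13:00–14:00, 16:00–16:30.
Windows ≥ 90 min: (none).

none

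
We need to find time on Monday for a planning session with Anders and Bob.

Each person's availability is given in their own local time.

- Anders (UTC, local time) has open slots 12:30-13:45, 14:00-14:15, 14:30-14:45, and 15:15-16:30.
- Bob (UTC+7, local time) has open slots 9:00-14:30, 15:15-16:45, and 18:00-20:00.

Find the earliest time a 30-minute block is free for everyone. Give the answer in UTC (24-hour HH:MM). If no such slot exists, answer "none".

12:30

Anders → UTC: 12:30–13:45, 14:00–14:15, 14:30–14:45, 15:15–16:30.
Bob → UTC: 02:00–07:30, 08:15–09:45, 11:00–13:00.
Anders ∩ Bob: 12:30–13:00.
Windows ≥ 30 min: 12:30–13:00.
Earliest such window starts at 12:30.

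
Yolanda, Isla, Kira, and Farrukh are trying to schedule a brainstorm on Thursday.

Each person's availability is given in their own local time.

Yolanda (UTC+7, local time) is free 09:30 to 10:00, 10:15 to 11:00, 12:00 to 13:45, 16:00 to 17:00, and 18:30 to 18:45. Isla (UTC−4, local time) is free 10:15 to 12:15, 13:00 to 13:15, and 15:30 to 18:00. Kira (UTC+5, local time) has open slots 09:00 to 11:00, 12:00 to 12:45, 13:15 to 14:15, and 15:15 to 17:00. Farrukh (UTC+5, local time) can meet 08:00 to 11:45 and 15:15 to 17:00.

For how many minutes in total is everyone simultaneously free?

0 minutes

Yolanda → UTC: 02:30–03:00, 03:15–04:00, 05:00–06:45, 09:00–10:00, 11:30–11:45.
Isla → UTC: 14:15–16:15, 17:00–17:15, 19:30–22:00.
Kira → UTC: 04:00–06:00, 07:00–07:45, 08:15–09:15, 10:15–12:00.
Farrukh → UTC: 03:00–06:45, 10:15–12:00.
Yolanda ∩ Isla: (none).
Yolanda ∩ Isla ∩ Kira: (none).
Yolanda ∩ Isla ∩ Kira ∩ Farrukh: (none).
Total common minutes: 0.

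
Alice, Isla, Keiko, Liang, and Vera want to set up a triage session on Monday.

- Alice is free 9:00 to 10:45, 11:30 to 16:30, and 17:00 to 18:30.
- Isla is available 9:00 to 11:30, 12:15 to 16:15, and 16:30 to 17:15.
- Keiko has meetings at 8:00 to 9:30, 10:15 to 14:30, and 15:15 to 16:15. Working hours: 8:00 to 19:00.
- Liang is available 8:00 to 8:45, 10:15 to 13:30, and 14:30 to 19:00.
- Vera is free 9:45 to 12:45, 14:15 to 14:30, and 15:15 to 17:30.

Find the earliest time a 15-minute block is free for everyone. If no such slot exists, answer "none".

Keiko free within 08:00–19:00: 09:30–10:15, 14:30–15:15, 16:15–19:00.
Alice ∩ Isla: 09:00–10:45, 12:15–16:15, 17:00–17:15.
Alice ∩ Isla ∩ Keiko: 09:30–10:15, 14:30–15:15, 17:00–17:15.
Alice ∩ Isla ∩ Keiko ∩ Liang: 14:30–15:15, 17:00–17:15.
Alice ∩ Isla ∩ Keiko ∩ Liang ∩ Vera: 17:00–17:15.
Windows ≥ 15 min: 17:00–17:15.
Earliest such window starts at 17:00.

17:00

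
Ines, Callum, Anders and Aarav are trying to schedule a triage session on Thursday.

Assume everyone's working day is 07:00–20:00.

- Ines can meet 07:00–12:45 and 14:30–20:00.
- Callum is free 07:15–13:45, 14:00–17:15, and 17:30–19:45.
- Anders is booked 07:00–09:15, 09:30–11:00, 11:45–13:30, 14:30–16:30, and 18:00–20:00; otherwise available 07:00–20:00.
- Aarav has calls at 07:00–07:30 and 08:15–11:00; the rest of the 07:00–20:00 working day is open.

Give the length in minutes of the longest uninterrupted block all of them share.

45 minutes

Anders free within 07:00–20:00: 09:15–09:30, 11:00–11:45, 13:30–14:30, 16:30–18:00.
Aarav free within 07:00–20:00: 07:30–08:15, 11:00–20:00.
Ines ∩ Callum: 07:15–12:45, 14:30–17:15, 17:30–19:45.
Ines ∩ Callum ∩ Anders: 09:15–09:30, 11:00–11:45, 16:30–17:15, 17:30–18:00.
Ines ∩ Callum ∩ Anders ∩ Aarav: 11:00–11:45, 16:30–17:15, 17:30–18:00.
Common window lengths: 45, 45, 30 min; longest is 45.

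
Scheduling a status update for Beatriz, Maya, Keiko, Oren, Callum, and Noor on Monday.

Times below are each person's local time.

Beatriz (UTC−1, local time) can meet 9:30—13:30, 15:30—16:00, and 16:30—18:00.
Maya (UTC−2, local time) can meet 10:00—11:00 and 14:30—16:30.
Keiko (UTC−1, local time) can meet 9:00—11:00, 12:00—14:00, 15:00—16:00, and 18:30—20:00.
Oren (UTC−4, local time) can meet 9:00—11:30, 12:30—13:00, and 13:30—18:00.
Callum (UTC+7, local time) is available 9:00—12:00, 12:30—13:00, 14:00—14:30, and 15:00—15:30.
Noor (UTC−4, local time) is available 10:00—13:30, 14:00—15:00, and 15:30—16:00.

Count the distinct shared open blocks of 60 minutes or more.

0

Beatriz → UTC: 10:30–14:30, 16:30–17:00, 17:30–19:00.
Maya → UTC: 12:00–13:00, 16:30–18:30.
Keiko → UTC: 10:00–12:00, 13:00–15:00, 16:00–17:00, 19:30–21:00.
Oren → UTC: 13:00–15:30, 16:30–17:00, 17:30–22:00.
Callum → UTC: 02:00–05:00, 05:30–06:00, 07:00–07:30, 08:00–08:30.
Noor → UTC: 14:00–17:30, 18:00–19:00, 19:30–20:00.
Beatriz ∩ Maya: 12:00–13:00, 16:30–17:00, 17:30–18:30.
Beatriz ∩ Maya ∩ Keiko: 16:30–17:00.
Beatriz ∩ Maya ∩ Keiko ∩ Oren: 16:30–17:00.
Beatriz ∩ Maya ∩ Keiko ∩ Oren ∩ Callum: (none).
Beatriz ∩ Maya ∩ Keiko ∩ Oren ∩ Callum ∩ Noor: (none).
Windows ≥ 60 min: (none).
That's 0 windows.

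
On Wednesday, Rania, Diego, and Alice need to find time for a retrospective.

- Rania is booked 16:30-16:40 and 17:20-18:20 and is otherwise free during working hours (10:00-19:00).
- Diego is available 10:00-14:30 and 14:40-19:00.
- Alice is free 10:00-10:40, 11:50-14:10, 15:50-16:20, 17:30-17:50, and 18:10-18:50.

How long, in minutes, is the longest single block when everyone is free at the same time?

140 minutes

Rania free within 10:00–19:00: 10:00–16:30, 16:40–17:20, 18:20–19:00.
Rania ∩ Diego: 10:00–14:30, 14:40–16:30, 16:40–17:20, 18:20–19:00.
Rania ∩ Diego ∩ Alice: 10:00–10:40, 11:50–14:10, 15:50–16:20, 18:20–18:50.
Common window lengths: 40, 140, 30, 30 min; longest is 140.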